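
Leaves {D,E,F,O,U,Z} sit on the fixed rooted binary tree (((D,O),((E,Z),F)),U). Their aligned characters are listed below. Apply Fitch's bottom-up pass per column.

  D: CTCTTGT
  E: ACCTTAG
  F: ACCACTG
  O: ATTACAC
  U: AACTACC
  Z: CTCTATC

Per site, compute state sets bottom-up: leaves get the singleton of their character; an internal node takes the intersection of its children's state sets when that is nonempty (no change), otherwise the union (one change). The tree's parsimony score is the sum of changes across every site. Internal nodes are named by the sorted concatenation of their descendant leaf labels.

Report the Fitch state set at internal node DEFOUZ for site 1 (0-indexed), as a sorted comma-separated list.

A,C,T

[col 0] DO: children D:{C}, O:{A} ∪→ {A,C}; cost 1
[col 0] EZ: children E:{A}, Z:{C} ∪→ {A,C}; cost 1
[col 0] EFZ: children EZ:{A,C}, F:{A} ∩→ {A}; cost 0
[col 0] DEFOZ: children DO:{A,C}, EFZ:{A} ∩→ {A}; cost 0
[col 0] DEFOUZ: children DEFOZ:{A}, U:{A} ∩→ {A}; cost 0
[col 1] DO: children D:{T}, O:{T} ∩→ {T}; cost 0
[col 1] EZ: children E:{C}, Z:{T} ∪→ {C,T}; cost 1
[col 1] EFZ: children EZ:{C,T}, F:{C} ∩→ {C}; cost 0
[col 1] DEFOZ: children DO:{T}, EFZ:{C} ∪→ {C,T}; cost 1
[col 1] DEFOUZ: children DEFOZ:{C,T}, U:{A} ∪→ {A,C,T}; cost 1
[col 2] DO: children D:{C}, O:{T} ∪→ {C,T}; cost 1
[col 2] EZ: children E:{C}, Z:{C} ∩→ {C}; cost 0
[col 2] EFZ: children EZ:{C}, F:{C} ∩→ {C}; cost 0
[col 2] DEFOZ: children DO:{C,T}, EFZ:{C} ∩→ {C}; cost 0
[col 2] DEFOUZ: children DEFOZ:{C}, U:{C} ∩→ {C}; cost 0
[col 3] DO: children D:{T}, O:{A} ∪→ {A,T}; cost 1
[col 3] EZ: children E:{T}, Z:{T} ∩→ {T}; cost 0
[col 3] EFZ: children EZ:{T}, F:{A} ∪→ {A,T}; cost 1
[col 3] DEFOZ: children DO:{A,T}, EFZ:{A,T} ∩→ {A,T}; cost 0
[col 3] DEFOUZ: children DEFOZ:{A,T}, U:{T} ∩→ {T}; cost 0
[col 4] DO: children D:{T}, O:{C} ∪→ {C,T}; cost 1
[col 4] EZ: children E:{T}, Z:{A} ∪→ {A,T}; cost 1
[col 4] EFZ: children EZ:{A,T}, F:{C} ∪→ {A,C,T}; cost 1
[col 4] DEFOZ: children DO:{C,T}, EFZ:{A,C,T} ∩→ {C,T}; cost 0
[col 4] DEFOUZ: children DEFOZ:{C,T}, U:{A} ∪→ {A,C,T}; cost 1
[col 5] DO: children D:{G}, O:{A} ∪→ {A,G}; cost 1
[col 5] EZ: children E:{A}, Z:{T} ∪→ {A,T}; cost 1
[col 5] EFZ: children EZ:{A,T}, F:{T} ∩→ {T}; cost 0
[col 5] DEFOZ: children DO:{A,G}, EFZ:{T} ∪→ {A,G,T}; cost 1
[col 5] DEFOUZ: children DEFOZ:{A,G,T}, U:{C} ∪→ {A,C,G,T}; cost 1
[col 6] DO: children D:{T}, O:{C} ∪→ {C,T}; cost 1
[col 6] EZ: children E:{G}, Z:{C} ∪→ {C,G}; cost 1
[col 6] EFZ: children EZ:{C,G}, F:{G} ∩→ {G}; cost 0
[col 6] DEFOZ: children DO:{C,T}, EFZ:{G} ∪→ {C,G,T}; cost 1
[col 6] DEFOUZ: children DEFOZ:{C,G,T}, U:{C} ∩→ {C}; cost 0
per-site changes: [2, 3, 1, 2, 4, 4, 3]; total = 19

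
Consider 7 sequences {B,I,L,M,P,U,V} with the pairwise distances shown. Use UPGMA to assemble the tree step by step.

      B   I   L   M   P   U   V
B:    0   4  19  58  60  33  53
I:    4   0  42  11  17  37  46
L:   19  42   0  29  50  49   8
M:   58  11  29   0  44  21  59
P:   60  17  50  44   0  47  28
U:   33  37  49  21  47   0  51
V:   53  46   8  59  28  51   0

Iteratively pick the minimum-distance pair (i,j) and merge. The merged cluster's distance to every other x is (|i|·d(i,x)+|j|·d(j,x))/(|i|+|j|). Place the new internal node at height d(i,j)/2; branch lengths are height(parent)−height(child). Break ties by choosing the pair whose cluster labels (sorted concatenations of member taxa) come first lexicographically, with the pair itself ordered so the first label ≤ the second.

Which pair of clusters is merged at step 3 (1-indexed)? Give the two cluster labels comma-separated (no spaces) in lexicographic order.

1. join B+I (d=4) ⇒ BI; edges |B|=2, |I|=2
  updated: d(BI,L)=61/2, d(BI,M)=69/2, d(BI,P)=77/2, d(BI,U)=35, d(BI,V)=99/2
2. join L+V (d=8) ⇒ LV; edges |L|=4, |V|=4
  updated: d(BI,LV)=40, d(LV,M)=44, d(LV,P)=39, d(LV,U)=50
3. join M+U (d=21) ⇒ MU; edges |M|=21/2, |U|=21/2
  updated: d(BI,MU)=139/4, d(LV,MU)=47, d(MU,P)=91/2
4. join BI+MU (d=139/4) ⇒ BIMU; edges |BI|=123/8, |MU|=55/8
  updated: d(BIMU,LV)=87/2, d(BIMU,P)=42
5. join LV+P (d=39) ⇒ LPV; edges |LV|=31/2, |P|=39/2
  updated: d(BIMU,LPV)=43
6. join BIMU+LPV (d=43) ⇒ BILMPUV; edges |BIMU|=33/8, |LPV|=2
final tree: (((B:2,I:2):123/8,(M:21/2,U:21/2):55/8):33/8,((L:4,V:4):31/2,P:39/2):2)
total length: 771/8

M,U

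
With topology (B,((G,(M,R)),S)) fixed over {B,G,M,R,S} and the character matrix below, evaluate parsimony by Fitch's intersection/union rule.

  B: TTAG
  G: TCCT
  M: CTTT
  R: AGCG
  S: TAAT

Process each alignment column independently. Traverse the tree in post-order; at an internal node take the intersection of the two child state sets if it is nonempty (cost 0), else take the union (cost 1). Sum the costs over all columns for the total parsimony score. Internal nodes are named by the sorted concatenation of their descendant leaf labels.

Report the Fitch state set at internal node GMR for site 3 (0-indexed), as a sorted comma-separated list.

[col 0] MR: children M:{C}, R:{A} ∪→ {A,C}; cost 1
[col 0] GMR: children G:{T}, MR:{A,C} ∪→ {A,C,T}; cost 1
[col 0] GMRS: children GMR:{A,C,T}, S:{T} ∩→ {T}; cost 0
[col 0] BGMRS: children B:{T}, GMRS:{T} ∩→ {T}; cost 0
[col 1] MR: children M:{T}, R:{G} ∪→ {G,T}; cost 1
[col 1] GMR: children G:{C}, MR:{G,T} ∪→ {C,G,T}; cost 1
[col 1] GMRS: children GMR:{C,G,T}, S:{A} ∪→ {A,C,G,T}; cost 1
[col 1] BGMRS: children B:{T}, GMRS:{A,C,G,T} ∩→ {T}; cost 0
[col 2] MR: children M:{T}, R:{C} ∪→ {C,T}; cost 1
[col 2] GMR: children G:{C}, MR:{C,T} ∩→ {C}; cost 0
[col 2] GMRS: children GMR:{C}, S:{A} ∪→ {A,C}; cost 1
[col 2] BGMRS: children B:{A}, GMRS:{A,C} ∩→ {A}; cost 0
[col 3] MR: children M:{T}, R:{G} ∪→ {G,T}; cost 1
[col 3] GMR: children G:{T}, MR:{G,T} ∩→ {T}; cost 0
[col 3] GMRS: children GMR:{T}, S:{T} ∩→ {T}; cost 0
[col 3] BGMRS: children B:{G}, GMRS:{T} ∪→ {G,T}; cost 1
per-site changes: [2, 3, 2, 2]; total = 9

T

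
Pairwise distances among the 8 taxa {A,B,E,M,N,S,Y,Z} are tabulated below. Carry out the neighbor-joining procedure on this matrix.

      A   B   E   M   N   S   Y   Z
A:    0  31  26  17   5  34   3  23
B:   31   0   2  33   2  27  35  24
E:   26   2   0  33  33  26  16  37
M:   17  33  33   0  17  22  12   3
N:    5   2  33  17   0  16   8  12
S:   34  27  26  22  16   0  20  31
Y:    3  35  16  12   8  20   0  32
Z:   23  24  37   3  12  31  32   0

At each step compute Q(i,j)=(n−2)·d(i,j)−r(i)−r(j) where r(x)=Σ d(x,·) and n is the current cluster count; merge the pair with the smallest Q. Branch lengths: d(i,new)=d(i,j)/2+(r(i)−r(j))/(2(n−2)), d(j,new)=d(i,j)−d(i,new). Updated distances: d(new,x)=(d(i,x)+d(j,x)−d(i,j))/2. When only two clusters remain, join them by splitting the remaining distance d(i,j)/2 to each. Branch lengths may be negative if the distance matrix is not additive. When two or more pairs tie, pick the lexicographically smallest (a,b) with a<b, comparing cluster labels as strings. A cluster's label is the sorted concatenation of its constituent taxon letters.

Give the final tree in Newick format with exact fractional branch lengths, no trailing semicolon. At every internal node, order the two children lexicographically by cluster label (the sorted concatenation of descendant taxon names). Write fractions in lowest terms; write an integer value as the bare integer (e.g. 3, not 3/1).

((((A:3,Y:0):95/16,N:-15/16):2,((B:-7/12,E:31/12):107/8,S:97/8):27/8):11/2,(M:-5/4,Z:17/4):11/2)

iteration 1: select B,E (d=2, Q=-315); attach at lengths (-7/12, 31/12); label the merged cluster BE
  updated: d(A,BE)=55/2, d(BE,M)=32, d(BE,N)=33/2, d(BE,S)=51/2, d(BE,Y)=49/2, d(BE,Z)=59/2
iteration 2: select M,Z (d=3, Q=-437/2); attach at lengths (-5/4, 17/4); label the merged cluster MZ
  updated: d(A,MZ)=37/2, d(BE,MZ)=117/4, d(MZ,N)=13, d(MZ,S)=25, d(MZ,Y)=41/2
iteration 3: select A,Y (d=3, Q=-152); attach at lengths (3, 0); label the merged cluster AY
  updated: d(AY,BE)=49/2, d(AY,MZ)=18, d(AY,N)=5, d(AY,S)=51/2
iteration 4: select BE,S (d=51/2, Q=-445/4); attach at lengths (107/8, 97/8); label the merged cluster BES
  updated: d(AY,BES)=49/4, d(BES,MZ)=115/8, d(BES,N)=7/2
iteration 5: select AY,N (d=5, Q=-187/4); attach at lengths (95/16, -15/16); label the merged cluster ANY
  updated: d(ANY,BES)=43/8, d(ANY,MZ)=13
iteration 6: select ANY,BES (d=43/8, Q=-131/4); attach at lengths (2, 27/8); label the merged cluster ABENSY
  updated: d(ABENSY,MZ)=11
iteration 7: select ABENSY,MZ (d=11); attach at lengths (11/2, 11/2); label the merged cluster ABEMNSYZ
final tree: ((((A:3,Y:0):95/16,N:-15/16):2,((B:-7/12,E:31/12):107/8,S:97/8):27/8):11/2,(M:-5/4,Z:17/4):11/2)
total length: 439/8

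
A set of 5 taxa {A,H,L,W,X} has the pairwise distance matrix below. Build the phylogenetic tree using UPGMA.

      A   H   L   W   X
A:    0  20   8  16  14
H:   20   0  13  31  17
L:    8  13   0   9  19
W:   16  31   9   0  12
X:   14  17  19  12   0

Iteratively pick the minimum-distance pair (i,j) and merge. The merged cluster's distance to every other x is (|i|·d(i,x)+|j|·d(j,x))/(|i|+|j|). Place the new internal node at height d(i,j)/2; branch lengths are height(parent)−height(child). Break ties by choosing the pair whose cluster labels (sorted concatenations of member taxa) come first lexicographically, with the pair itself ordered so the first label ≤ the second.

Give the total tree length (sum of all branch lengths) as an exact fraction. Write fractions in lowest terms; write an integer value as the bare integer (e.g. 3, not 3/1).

75/2

step 1: merge (A,L) at d=8; branch lengths A→4, L→4; new cluster AL
  updated: d(AL,H)=33/2, d(AL,W)=25/2, d(AL,X)=33/2
step 2: merge (W,X) at d=12; branch lengths W→6, X→6; new cluster WX
  updated: d(AL,WX)=29/2, d(H,WX)=24
step 3: merge (AL,WX) at d=29/2; branch lengths AL→13/4, WX→5/4; new cluster ALWX
  updated: d(ALWX,H)=81/4
step 4: merge (ALWX,H) at d=81/4; branch lengths ALWX→23/8, H→81/8; new cluster AHLWX
final tree: (((A:4,L:4):13/4,(W:6,X:6):5/4):23/8,H:81/8)
total length: 75/2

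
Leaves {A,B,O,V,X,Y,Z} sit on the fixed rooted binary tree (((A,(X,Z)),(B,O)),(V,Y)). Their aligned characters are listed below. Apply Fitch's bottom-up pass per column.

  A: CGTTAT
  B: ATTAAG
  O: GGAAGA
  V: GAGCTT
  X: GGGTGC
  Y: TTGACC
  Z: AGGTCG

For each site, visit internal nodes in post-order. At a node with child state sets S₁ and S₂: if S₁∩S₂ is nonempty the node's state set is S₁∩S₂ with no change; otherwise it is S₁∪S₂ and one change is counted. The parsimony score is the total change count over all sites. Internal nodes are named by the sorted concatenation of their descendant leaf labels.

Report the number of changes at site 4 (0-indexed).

5

site 0, node XZ: X={G} ∪ Z={A} → {A,G} (+1)
site 0, node AXZ: A={C} ∪ XZ={A,G} → {A,C,G} (+1)
site 0, node BO: B={A} ∪ O={G} → {A,G} (+1)
site 0, node ABOXZ: AXZ={A,C,G} ∩ BO={A,G} → {A,G} (+0)
site 0, node VY: V={G} ∪ Y={T} → {G,T} (+1)
site 0, node ABOVXYZ: ABOXZ={A,G} ∩ VY={G,T} → {G} (+0)
site 1, node XZ: X={G} ∩ Z={G} → {G} (+0)
site 1, node AXZ: A={G} ∩ XZ={G} → {G} (+0)
site 1, node BO: B={T} ∪ O={G} → {G,T} (+1)
site 1, node ABOXZ: AXZ={G} ∩ BO={G,T} → {G} (+0)
site 1, node VY: V={A} ∪ Y={T} → {A,T} (+1)
site 1, node ABOVXYZ: ABOXZ={G} ∪ VY={A,T} → {A,G,T} (+1)
site 2, node XZ: X={G} ∩ Z={G} → {G} (+0)
site 2, node AXZ: A={T} ∪ XZ={G} → {G,T} (+1)
site 2, node BO: B={T} ∪ O={A} → {A,T} (+1)
site 2, node ABOXZ: AXZ={G,T} ∩ BO={A,T} → {T} (+0)
site 2, node VY: V={G} ∩ Y={G} → {G} (+0)
site 2, node ABOVXYZ: ABOXZ={T} ∪ VY={G} → {G,T} (+1)
site 3, node XZ: X={T} ∩ Z={T} → {T} (+0)
site 3, node AXZ: A={T} ∩ XZ={T} → {T} (+0)
site 3, node BO: B={A} ∩ O={A} → {A} (+0)
site 3, node ABOXZ: AXZ={T} ∪ BO={A} → {A,T} (+1)
site 3, node VY: V={C} ∪ Y={A} → {A,C} (+1)
site 3, node ABOVXYZ: ABOXZ={A,T} ∩ VY={A,C} → {A} (+0)
site 4, node XZ: X={G} ∪ Z={C} → {C,G} (+1)
site 4, node AXZ: A={A} ∪ XZ={C,G} → {A,C,G} (+1)
site 4, node BO: B={A} ∪ O={G} → {A,G} (+1)
site 4, node ABOXZ: AXZ={A,C,G} ∩ BO={A,G} → {A,G} (+0)
site 4, node VY: V={T} ∪ Y={C} → {C,T} (+1)
site 4, node ABOVXYZ: ABOXZ={A,G} ∪ VY={C,T} → {A,C,G,T} (+1)
site 5, node XZ: X={C} ∪ Z={G} → {C,G} (+1)
site 5, node AXZ: A={T} ∪ XZ={C,G} → {C,G,T} (+1)
site 5, node BO: B={G} ∪ O={A} → {A,G} (+1)
site 5, node ABOXZ: AXZ={C,G,T} ∩ BO={A,G} → {G} (+0)
site 5, node VY: V={T} ∪ Y={C} → {C,T} (+1)
site 5, node ABOVXYZ: ABOXZ={G} ∪ VY={C,T} → {C,G,T} (+1)
per-site changes: [4, 3, 3, 2, 5, 5]; total = 22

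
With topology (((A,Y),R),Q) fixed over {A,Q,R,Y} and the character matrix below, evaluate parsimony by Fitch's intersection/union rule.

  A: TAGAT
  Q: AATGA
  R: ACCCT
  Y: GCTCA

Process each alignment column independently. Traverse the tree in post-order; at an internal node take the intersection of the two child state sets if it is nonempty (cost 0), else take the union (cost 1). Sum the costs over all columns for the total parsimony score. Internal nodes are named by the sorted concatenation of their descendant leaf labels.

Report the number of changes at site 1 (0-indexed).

site 0, node AY: A={T} ∪ Y={G} → {G,T} (+1)
site 0, node ARY: AY={G,T} ∪ R={A} → {A,G,T} (+1)
site 0, node AQRY: ARY={A,G,T} ∩ Q={A} → {A} (+0)
site 1, node AY: A={A} ∪ Y={C} → {A,C} (+1)
site 1, node ARY: AY={A,C} ∩ R={C} → {C} (+0)
site 1, node AQRY: ARY={C} ∪ Q={A} → {A,C} (+1)
site 2, node AY: A={G} ∪ Y={T} → {G,T} (+1)
site 2, node ARY: AY={G,T} ∪ R={C} → {C,G,T} (+1)
site 2, node AQRY: ARY={C,G,T} ∩ Q={T} → {T} (+0)
site 3, node AY: A={A} ∪ Y={C} → {A,C} (+1)
site 3, node ARY: AY={A,C} ∩ R={C} → {C} (+0)
site 3, node AQRY: ARY={C} ∪ Q={G} → {C,G} (+1)
site 4, node AY: A={T} ∪ Y={A} → {A,T} (+1)
site 4, node ARY: AY={A,T} ∩ R={T} → {T} (+0)
site 4, node AQRY: ARY={T} ∪ Q={A} → {A,T} (+1)
per-site changes: [2, 2, 2, 2, 2]; total = 10

2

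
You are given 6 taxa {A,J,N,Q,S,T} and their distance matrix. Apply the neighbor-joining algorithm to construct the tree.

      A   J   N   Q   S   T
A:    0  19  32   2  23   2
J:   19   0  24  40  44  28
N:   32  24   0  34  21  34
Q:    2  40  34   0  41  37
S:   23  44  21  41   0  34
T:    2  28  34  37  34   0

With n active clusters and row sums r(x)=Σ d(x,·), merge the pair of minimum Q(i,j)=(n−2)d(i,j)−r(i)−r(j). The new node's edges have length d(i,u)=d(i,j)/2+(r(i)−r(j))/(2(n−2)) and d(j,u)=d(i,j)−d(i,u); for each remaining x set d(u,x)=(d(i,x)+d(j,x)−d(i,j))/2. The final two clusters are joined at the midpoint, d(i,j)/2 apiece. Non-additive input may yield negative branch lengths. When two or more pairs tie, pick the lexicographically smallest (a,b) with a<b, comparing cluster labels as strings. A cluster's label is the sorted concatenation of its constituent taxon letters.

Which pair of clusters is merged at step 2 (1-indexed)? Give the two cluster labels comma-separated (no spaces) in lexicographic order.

step 1: merge (A,Q) at d=2, Q=-224; branch lengths A→-17/2, Q→21/2; new cluster AQ
  updated: d(AQ,J)=57/2, d(AQ,N)=32, d(AQ,S)=31, d(AQ,T)=37/2
step 2: merge (N,S) at d=21, Q=-178; branch lengths N→22/3, S→41/3; new cluster NS
  updated: d(AQ,NS)=21, d(J,NS)=47/2, d(NS,T)=47/2
step 3: merge (AQ,T) at d=37/2, Q=-101; branch lengths AQ→35/4, T→39/4; new cluster AQT
  updated: d(AQT,J)=19, d(AQT,NS)=13
step 4: merge (AQT,J) at d=19, Q=-111/2; branch lengths AQT→17/4, J→59/4; new cluster AJQT
  updated: d(AJQT,NS)=35/4
step 5: merge (AJQT,NS) at d=35/4; branch lengths AJQT→35/8, NS→35/8; new cluster AJNQST
final tree: ((((A:-17/2,Q:21/2):35/4,T:39/4):17/4,J:59/4):35/8,(N:22/3,S:41/3):35/8)
total length: 277/4

N,S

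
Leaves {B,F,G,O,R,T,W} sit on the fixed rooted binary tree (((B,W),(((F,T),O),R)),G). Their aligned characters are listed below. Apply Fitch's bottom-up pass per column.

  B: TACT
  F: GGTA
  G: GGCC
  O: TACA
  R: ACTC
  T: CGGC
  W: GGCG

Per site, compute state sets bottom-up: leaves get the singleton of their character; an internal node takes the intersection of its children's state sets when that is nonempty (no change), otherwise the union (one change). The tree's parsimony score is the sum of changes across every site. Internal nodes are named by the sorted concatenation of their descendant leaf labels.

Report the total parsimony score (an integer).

14

site 0, node BW: B={T} ∪ W={G} → {G,T} (+1)
site 0, node FT: F={G} ∪ T={C} → {C,G} (+1)
site 0, node FOT: FT={C,G} ∪ O={T} → {C,G,T} (+1)
site 0, node FORT: FOT={C,G,T} ∪ R={A} → {A,C,G,T} (+1)
site 0, node BFORTW: BW={G,T} ∩ FORT={A,C,G,T} → {G,T} (+0)
site 0, node BFGORTW: BFORTW={G,T} ∩ G={G} → {G} (+0)
site 1, node BW: B={A} ∪ W={G} → {A,G} (+1)
site 1, node FT: F={G} ∩ T={G} → {G} (+0)
site 1, node FOT: FT={G} ∪ O={A} → {A,G} (+1)
site 1, node FORT: FOT={A,G} ∪ R={C} → {A,C,G} (+1)
site 1, node BFORTW: BW={A,G} ∩ FORT={A,C,G} → {A,G} (+0)
site 1, node BFGORTW: BFORTW={A,G} ∩ G={G} → {G} (+0)
site 2, node BW: B={C} ∩ W={C} → {C} (+0)
site 2, node FT: F={T} ∪ T={G} → {G,T} (+1)
site 2, node FOT: FT={G,T} ∪ O={C} → {C,G,T} (+1)
site 2, node FORT: FOT={C,G,T} ∩ R={T} → {T} (+0)
site 2, node BFORTW: BW={C} ∪ FORT={T} → {C,T} (+1)
site 2, node BFGORTW: BFORTW={C,T} ∩ G={C} → {C} (+0)
site 3, node BW: B={T} ∪ W={G} → {G,T} (+1)
site 3, node FT: F={A} ∪ T={C} → {A,C} (+1)
site 3, node FOT: FT={A,C} ∩ O={A} → {A} (+0)
site 3, node FORT: FOT={A} ∪ R={C} → {A,C} (+1)
site 3, node BFORTW: BW={G,T} ∪ FORT={A,C} → {A,C,G,T} (+1)
site 3, node BFGORTW: BFORTW={A,C,G,T} ∩ G={C} → {C} (+0)
per-site changes: [4, 3, 3, 4]; total = 14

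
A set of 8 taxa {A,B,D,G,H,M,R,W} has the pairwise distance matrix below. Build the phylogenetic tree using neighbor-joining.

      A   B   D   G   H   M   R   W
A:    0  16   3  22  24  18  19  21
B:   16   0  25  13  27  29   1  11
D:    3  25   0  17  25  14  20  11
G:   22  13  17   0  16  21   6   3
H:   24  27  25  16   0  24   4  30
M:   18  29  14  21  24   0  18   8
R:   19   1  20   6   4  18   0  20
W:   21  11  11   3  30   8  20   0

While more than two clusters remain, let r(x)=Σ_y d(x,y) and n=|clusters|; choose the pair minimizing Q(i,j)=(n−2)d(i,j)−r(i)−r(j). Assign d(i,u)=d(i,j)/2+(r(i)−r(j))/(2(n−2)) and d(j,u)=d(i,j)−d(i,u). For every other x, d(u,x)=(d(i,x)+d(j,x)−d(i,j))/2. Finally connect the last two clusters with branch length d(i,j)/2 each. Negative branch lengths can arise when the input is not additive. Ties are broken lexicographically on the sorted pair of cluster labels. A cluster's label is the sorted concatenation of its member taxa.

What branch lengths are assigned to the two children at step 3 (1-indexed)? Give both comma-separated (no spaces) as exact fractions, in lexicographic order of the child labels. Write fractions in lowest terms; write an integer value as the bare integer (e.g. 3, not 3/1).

8,0

iteration 1: select A,D (d=3, Q=-220); attach at lengths (13/6, 5/6); label the merged cluster AD
  updated: d(AD,B)=19, d(AD,G)=18, d(AD,H)=23, d(AD,M)=29/2, d(AD,R)=18, d(AD,W)=29/2
iteration 2: select H,R (d=4, Q=-171); attach at lengths (77/10, -37/10); label the merged cluster HR
  updated: d(AD,HR)=37/2, d(B,HR)=12, d(G,HR)=9, d(HR,M)=19, d(HR,W)=23
iteration 3: select M,W (d=8, Q=-119); attach at lengths (8, 0); label the merged cluster MW
  updated: d(AD,MW)=21/2, d(B,MW)=16, d(G,MW)=8, d(HR,MW)=17
iteration 4: select AD,MW (d=21/2, Q=-86); attach at lengths (23/3, 17/6); label the merged cluster ADMW
  updated: d(ADMW,B)=49/4, d(ADMW,G)=31/4, d(ADMW,HR)=25/2
iteration 5: select ADMW,G (d=31/4, Q=-187/4); attach at lengths (73/16, 51/16); label the merged cluster ADGMW
  updated: d(ADGMW,B)=35/4, d(ADGMW,HR)=55/8
iteration 6: select ADGMW,B (d=35/4, Q=-221/8); attach at lengths (29/16, 111/16); label the merged cluster ABDGMW
  updated: d(ABDGMW,HR)=81/16
iteration 7: select ABDGMW,HR (d=81/16); attach at lengths (81/32, 81/32); label the merged cluster ABDGHMRW
final tree: (((((A:13/6,D:5/6):23/3,(M:8,W:0):17/6):73/16,G:51/16):29/16,B:111/16):81/32,(H:77/10,R:-37/10):81/32)
total length: 753/16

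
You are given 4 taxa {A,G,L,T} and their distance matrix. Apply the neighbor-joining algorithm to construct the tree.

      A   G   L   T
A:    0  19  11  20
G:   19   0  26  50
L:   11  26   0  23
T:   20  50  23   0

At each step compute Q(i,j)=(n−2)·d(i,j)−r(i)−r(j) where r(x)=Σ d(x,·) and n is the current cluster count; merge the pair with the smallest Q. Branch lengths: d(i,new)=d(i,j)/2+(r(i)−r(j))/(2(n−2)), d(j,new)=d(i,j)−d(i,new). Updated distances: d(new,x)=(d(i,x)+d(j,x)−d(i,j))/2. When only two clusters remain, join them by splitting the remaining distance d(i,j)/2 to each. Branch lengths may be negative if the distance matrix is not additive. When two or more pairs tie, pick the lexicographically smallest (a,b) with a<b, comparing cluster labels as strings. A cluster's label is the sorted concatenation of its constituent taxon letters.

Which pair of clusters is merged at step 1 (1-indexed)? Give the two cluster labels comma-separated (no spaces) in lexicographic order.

A,G

step 1: merge (A,G) at d=19, Q=-107; branch lengths A→-7/4, G→83/4; new cluster AG
  updated: d(AG,L)=9, d(AG,T)=51/2
step 2: merge (AG,L) at d=9, Q=-115/2; branch lengths AG→23/4, L→13/4; new cluster AGL
  updated: d(AGL,T)=79/4
step 3: merge (AGL,T) at d=79/4; branch lengths AGL→79/8, T→79/8; new cluster AGLT
final tree: (((A:-7/4,G:83/4):23/4,L:13/4):79/8,T:79/8)
total length: 191/4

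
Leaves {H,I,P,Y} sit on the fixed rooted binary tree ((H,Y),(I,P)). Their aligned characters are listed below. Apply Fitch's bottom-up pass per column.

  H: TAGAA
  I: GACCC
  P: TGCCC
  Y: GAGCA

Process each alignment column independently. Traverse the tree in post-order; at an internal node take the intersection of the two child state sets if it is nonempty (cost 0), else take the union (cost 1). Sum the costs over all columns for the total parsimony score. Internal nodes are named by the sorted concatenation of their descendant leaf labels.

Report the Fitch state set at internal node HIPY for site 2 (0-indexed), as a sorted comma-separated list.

C,G

HY@0: {T} ∪ {G} = {G,T} (union, +1)
IP@0: {G} ∪ {T} = {G,T} (union, +1)
HIPY@0: {G,T} ∩ {G,T} = {G,T} (intersection, +0)
HY@1: {A} ∩ {A} = {A} (intersection, +0)
IP@1: {A} ∪ {G} = {A,G} (union, +1)
HIPY@1: {A} ∩ {A,G} = {A} (intersection, +0)
HY@2: {G} ∩ {G} = {G} (intersection, +0)
IP@2: {C} ∩ {C} = {C} (intersection, +0)
HIPY@2: {G} ∪ {C} = {C,G} (union, +1)
HY@3: {A} ∪ {C} = {A,C} (union, +1)
IP@3: {C} ∩ {C} = {C} (intersection, +0)
HIPY@3: {A,C} ∩ {C} = {C} (intersection, +0)
HY@4: {A} ∩ {A} = {A} (intersection, +0)
IP@4: {C} ∩ {C} = {C} (intersection, +0)
HIPY@4: {A} ∪ {C} = {A,C} (union, +1)
per-site changes: [2, 1, 1, 1, 1]; total = 6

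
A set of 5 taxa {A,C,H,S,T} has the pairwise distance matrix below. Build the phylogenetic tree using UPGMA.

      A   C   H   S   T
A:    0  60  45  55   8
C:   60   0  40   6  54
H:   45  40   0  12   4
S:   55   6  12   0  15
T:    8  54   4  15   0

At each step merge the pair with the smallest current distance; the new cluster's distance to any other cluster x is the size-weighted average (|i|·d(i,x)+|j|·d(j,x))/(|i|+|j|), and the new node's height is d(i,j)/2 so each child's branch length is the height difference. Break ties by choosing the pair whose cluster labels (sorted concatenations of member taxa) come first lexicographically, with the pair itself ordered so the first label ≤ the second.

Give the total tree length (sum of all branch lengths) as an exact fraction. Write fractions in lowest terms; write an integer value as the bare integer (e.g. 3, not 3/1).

1. join H+T (d=4) ⇒ HT; edges |H|=2, |T|=2
  updated: d(A,HT)=53/2, d(C,HT)=47, d(HT,S)=27/2
2. join C+S (d=6) ⇒ CS; edges |C|=3, |S|=3
  updated: d(A,CS)=115/2, d(CS,HT)=121/4
3. join A+HT (d=53/2) ⇒ AHT; edges |A|=53/4, |HT|=45/4
  updated: d(AHT,CS)=118/3
4. join AHT+CS (d=118/3) ⇒ ACHST; edges |AHT|=77/12, |CS|=50/3
final tree: ((A:53/4,(H:2,T:2):45/4):77/12,(C:3,S:3):50/3)
total length: 691/12

691/12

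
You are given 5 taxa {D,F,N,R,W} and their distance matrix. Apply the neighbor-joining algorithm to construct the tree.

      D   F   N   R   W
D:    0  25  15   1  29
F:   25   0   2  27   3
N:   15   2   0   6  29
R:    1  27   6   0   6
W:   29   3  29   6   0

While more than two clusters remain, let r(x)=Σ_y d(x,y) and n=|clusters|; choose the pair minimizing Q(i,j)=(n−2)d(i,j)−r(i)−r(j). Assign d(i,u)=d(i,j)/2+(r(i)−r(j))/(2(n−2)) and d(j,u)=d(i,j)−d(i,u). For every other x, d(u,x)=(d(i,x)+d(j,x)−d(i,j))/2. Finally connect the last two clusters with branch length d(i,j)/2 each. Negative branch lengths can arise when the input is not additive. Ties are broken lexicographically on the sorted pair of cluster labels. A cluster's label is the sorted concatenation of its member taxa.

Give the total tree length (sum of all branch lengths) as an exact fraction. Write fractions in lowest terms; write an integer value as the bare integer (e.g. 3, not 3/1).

207/8

step 1: merge (F,W) at d=3, Q=-115; branch lengths F→-1/6, W→19/6; new cluster FW
  updated: d(D,FW)=51/2, d(FW,N)=14, d(FW,R)=15
step 2: merge (D,R) at d=1, Q=-123/2; branch lengths D→43/8, R→-35/8; new cluster DR
  updated: d(DR,FW)=79/4, d(DR,N)=10
step 3: merge (DR,FW) at d=79/4, Q=-175/4; branch lengths DR→63/8, FW→95/8; new cluster DFRW
  updated: d(DFRW,N)=17/8
step 4: merge (DFRW,N) at d=17/8; branch lengths DFRW→17/16, N→17/16; new cluster DFNRW
final tree: (((D:43/8,R:-35/8):63/8,(F:-1/6,W:19/6):95/8):17/16,N:17/16)
total length: 207/8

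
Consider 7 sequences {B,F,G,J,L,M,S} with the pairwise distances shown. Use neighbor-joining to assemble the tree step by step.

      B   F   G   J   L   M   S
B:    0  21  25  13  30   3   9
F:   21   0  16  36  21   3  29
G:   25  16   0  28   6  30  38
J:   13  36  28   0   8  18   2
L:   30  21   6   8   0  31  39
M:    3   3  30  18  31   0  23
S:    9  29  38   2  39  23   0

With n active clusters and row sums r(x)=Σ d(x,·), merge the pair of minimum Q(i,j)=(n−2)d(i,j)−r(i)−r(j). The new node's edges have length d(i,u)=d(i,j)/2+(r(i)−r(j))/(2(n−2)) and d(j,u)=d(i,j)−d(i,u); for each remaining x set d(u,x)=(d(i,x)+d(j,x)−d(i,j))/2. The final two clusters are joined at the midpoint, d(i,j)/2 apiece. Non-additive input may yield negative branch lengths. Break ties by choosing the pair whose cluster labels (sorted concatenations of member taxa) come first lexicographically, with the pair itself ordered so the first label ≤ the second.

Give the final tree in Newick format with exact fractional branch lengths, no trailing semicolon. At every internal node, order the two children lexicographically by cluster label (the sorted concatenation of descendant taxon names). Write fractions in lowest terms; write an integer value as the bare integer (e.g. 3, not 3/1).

step 1: merge (G,L) at d=6, Q=-248; branch lengths G→19/5, L→11/5; new cluster GL
  updated: d(B,GL)=49/2, d(F,GL)=31/2, d(GL,J)=15, d(GL,M)=55/2, d(GL,S)=71/2
step 2: merge (J,S) at d=2, Q=-349/2; branch lengths J→-13/16, S→45/16; new cluster JS
  updated: d(B,JS)=10, d(F,JS)=63/2, d(GL,JS)=97/4, d(JS,M)=39/2
step 3: merge (F,GL) at d=31/2, Q=-465/4; branch lengths F→103/24, GL→269/24; new cluster FGL
  updated: d(B,FGL)=15, d(FGL,JS)=161/8, d(FGL,M)=15/2
step 4: merge (B,JS) at d=10, Q=-461/8; branch lengths B→-13/32, JS→333/32; new cluster BJS
  updated: d(BJS,FGL)=201/16, d(BJS,M)=25/4
step 5: merge (BJS,FGL) at d=201/16, Q=-421/16; branch lengths BJS→181/32, FGL→221/32; new cluster BFGJLS
  updated: d(BFGJLS,M)=19/32
step 6: merge (BFGJLS,M) at d=19/32; branch lengths BFGJLS→19/64, M→19/64; new cluster BFGJLMS
final tree: (((B:-13/32,(J:-13/16,S:45/16):333/32):181/32,(F:103/24,(G:19/5,L:11/5):269/24):221/32):19/64,M:19/64)
total length: 1493/32

(((B:-13/32,(J:-13/16,S:45/16):333/32):181/32,(F:103/24,(G:19/5,L:11/5):269/24):221/32):19/64,M:19/64)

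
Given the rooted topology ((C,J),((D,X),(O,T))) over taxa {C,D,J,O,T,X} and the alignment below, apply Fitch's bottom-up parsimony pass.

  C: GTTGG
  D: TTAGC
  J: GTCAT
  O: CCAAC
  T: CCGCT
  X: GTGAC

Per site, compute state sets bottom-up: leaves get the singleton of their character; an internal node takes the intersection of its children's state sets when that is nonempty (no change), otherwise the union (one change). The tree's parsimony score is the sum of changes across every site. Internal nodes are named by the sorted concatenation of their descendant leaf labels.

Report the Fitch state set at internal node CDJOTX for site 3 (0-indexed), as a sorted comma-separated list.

[col 0] CJ: children C:{G}, J:{G} ∩→ {G}; cost 0
[col 0] DX: children D:{T}, X:{G} ∪→ {G,T}; cost 1
[col 0] OT: children O:{C}, T:{C} ∩→ {C}; cost 0
[col 0] DOTX: children DX:{G,T}, OT:{C} ∪→ {C,G,T}; cost 1
[col 0] CDJOTX: children CJ:{G}, DOTX:{C,G,T} ∩→ {G}; cost 0
[col 1] CJ: children C:{T}, J:{T} ∩→ {T}; cost 0
[col 1] DX: children D:{T}, X:{T} ∩→ {T}; cost 0
[col 1] OT: children O:{C}, T:{C} ∩→ {C}; cost 0
[col 1] DOTX: children DX:{T}, OT:{C} ∪→ {C,T}; cost 1
[col 1] CDJOTX: children CJ:{T}, DOTX:{C,T} ∩→ {T}; cost 0
[col 2] CJ: children C:{T}, J:{C} ∪→ {C,T}; cost 1
[col 2] DX: children D:{A}, X:{G} ∪→ {A,G}; cost 1
[col 2] OT: children O:{A}, T:{G} ∪→ {A,G}; cost 1
[col 2] DOTX: children DX:{A,G}, OT:{A,G} ∩→ {A,G}; cost 0
[col 2] CDJOTX: children CJ:{C,T}, DOTX:{A,G} ∪→ {A,C,G,T}; cost 1
[col 3] CJ: children C:{G}, J:{A} ∪→ {A,G}; cost 1
[col 3] DX: children D:{G}, X:{A} ∪→ {A,G}; cost 1
[col 3] OT: children O:{A}, T:{C} ∪→ {A,C}; cost 1
[col 3] DOTX: children DX:{A,G}, OT:{A,C} ∩→ {A}; cost 0
[col 3] CDJOTX: children CJ:{A,G}, DOTX:{A} ∩→ {A}; cost 0
[col 4] CJ: children C:{G}, J:{T} ∪→ {G,T}; cost 1
[col 4] DX: children D:{C}, X:{C} ∩→ {C}; cost 0
[col 4] OT: children O:{C}, T:{T} ∪→ {C,T}; cost 1
[col 4] DOTX: children DX:{C}, OT:{C,T} ∩→ {C}; cost 0
[col 4] CDJOTX: children CJ:{G,T}, DOTX:{C} ∪→ {C,G,T}; cost 1
per-site changes: [2, 1, 4, 3, 3]; total = 13

A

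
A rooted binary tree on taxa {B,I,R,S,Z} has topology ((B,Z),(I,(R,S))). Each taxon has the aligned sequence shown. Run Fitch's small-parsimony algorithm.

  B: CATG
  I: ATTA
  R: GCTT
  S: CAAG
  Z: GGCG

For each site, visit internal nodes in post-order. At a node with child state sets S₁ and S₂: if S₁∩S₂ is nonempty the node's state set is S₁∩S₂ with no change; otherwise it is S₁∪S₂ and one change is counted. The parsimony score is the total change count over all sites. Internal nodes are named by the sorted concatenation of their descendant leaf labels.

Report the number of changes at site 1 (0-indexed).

site 0, node BZ: B={C} ∪ Z={G} → {C,G} (+1)
site 0, node RS: R={G} ∪ S={C} → {C,G} (+1)
site 0, node IRS: I={A} ∪ RS={C,G} → {A,C,G} (+1)
site 0, node BIRSZ: BZ={C,G} ∩ IRS={A,C,G} → {C,G} (+0)
site 1, node BZ: B={A} ∪ Z={G} → {A,G} (+1)
site 1, node RS: R={C} ∪ S={A} → {A,C} (+1)
site 1, node IRS: I={T} ∪ RS={A,C} → {A,C,T} (+1)
site 1, node BIRSZ: BZ={A,G} ∩ IRS={A,C,T} → {A} (+0)
site 2, node BZ: B={T} ∪ Z={C} → {C,T} (+1)
site 2, node RS: R={T} ∪ S={A} → {A,T} (+1)
site 2, node IRS: I={T} ∩ RS={A,T} → {T} (+0)
site 2, node BIRSZ: BZ={C,T} ∩ IRS={T} → {T} (+0)
site 3, node BZ: B={G} ∩ Z={G} → {G} (+0)
site 3, node RS: R={T} ∪ S={G} → {G,T} (+1)
site 3, node IRS: I={A} ∪ RS={G,T} → {A,G,T} (+1)
site 3, node BIRSZ: BZ={G} ∩ IRS={A,G,T} → {G} (+0)
per-site changes: [3, 3, 2, 2]; total = 10

3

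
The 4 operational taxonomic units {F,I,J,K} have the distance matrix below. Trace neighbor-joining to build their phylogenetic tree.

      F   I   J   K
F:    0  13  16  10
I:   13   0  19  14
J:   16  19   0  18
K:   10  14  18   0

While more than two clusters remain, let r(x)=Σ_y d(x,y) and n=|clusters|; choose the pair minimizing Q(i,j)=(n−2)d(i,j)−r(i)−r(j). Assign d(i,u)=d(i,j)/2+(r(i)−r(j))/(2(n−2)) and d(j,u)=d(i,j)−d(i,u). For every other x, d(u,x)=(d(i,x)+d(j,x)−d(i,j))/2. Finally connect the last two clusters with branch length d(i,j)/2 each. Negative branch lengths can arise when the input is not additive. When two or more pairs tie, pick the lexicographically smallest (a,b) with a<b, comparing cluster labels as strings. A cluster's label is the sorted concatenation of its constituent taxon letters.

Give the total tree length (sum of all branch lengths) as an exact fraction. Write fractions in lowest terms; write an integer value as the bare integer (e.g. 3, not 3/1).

iteration 1: select F,K (d=10, Q=-61); attach at lengths (17/4, 23/4); label the merged cluster FK
  updated: d(FK,I)=17/2, d(FK,J)=12
iteration 2: select FK,I (d=17/2, Q=-79/2); attach at lengths (3/4, 31/4); label the merged cluster FIK
  updated: d(FIK,J)=45/4
iteration 3: select FIK,J (d=45/4); attach at lengths (45/8, 45/8); label the merged cluster FIJK
final tree: (((F:17/4,K:23/4):3/4,I:31/4):45/8,J:45/8)
total length: 119/4

119/4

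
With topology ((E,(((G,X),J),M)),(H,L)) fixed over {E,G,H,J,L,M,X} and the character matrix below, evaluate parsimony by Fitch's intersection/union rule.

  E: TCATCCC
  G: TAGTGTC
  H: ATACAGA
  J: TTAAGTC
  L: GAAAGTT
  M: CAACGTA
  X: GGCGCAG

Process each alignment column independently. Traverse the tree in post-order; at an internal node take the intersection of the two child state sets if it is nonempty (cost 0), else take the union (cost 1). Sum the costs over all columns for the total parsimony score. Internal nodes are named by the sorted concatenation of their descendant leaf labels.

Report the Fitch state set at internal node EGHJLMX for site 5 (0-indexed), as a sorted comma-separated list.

GX@0: {T} ∪ {G} = {G,T} (union, +1)
GJX@0: {G,T} ∩ {T} = {T} (intersection, +0)
GJMX@0: {T} ∪ {C} = {C,T} (union, +1)
EGJMX@0: {T} ∩ {C,T} = {T} (intersection, +0)
HL@0: {A} ∪ {G} = {A,G} (union, +1)
EGHJLMX@0: {T} ∪ {A,G} = {A,G,T} (union, +1)
GX@1: {A} ∪ {G} = {A,G} (union, +1)
GJX@1: {A,G} ∪ {T} = {A,G,T} (union, +1)
GJMX@1: {A,G,T} ∩ {A} = {A} (intersection, +0)
EGJMX@1: {C} ∪ {A} = {A,C} (union, +1)
HL@1: {T} ∪ {A} = {A,T} (union, +1)
EGHJLMX@1: {A,C} ∩ {A,T} = {A} (intersection, +0)
GX@2: {G} ∪ {C} = {C,G} (union, +1)
GJX@2: {C,G} ∪ {A} = {A,C,G} (union, +1)
GJMX@2: {A,C,G} ∩ {A} = {A} (intersection, +0)
EGJMX@2: {A} ∩ {A} = {A} (intersection, +0)
HL@2: {A} ∩ {A} = {A} (intersection, +0)
EGHJLMX@2: {A} ∩ {A} = {A} (intersection, +0)
GX@3: {T} ∪ {G} = {G,T} (union, +1)
GJX@3: {G,T} ∪ {A} = {A,G,T} (union, +1)
GJMX@3: {A,G,T} ∪ {C} = {A,C,G,T} (union, +1)
EGJMX@3: {T} ∩ {A,C,G,T} = {T} (intersection, +0)
HL@3: {C} ∪ {A} = {A,C} (union, +1)
EGHJLMX@3: {T} ∪ {A,C} = {A,C,T} (union, +1)
GX@4: {G} ∪ {C} = {C,G} (union, +1)
GJX@4: {C,G} ∩ {G} = {G} (intersection, +0)
GJMX@4: {G} ∩ {G} = {G} (intersection, +0)
EGJMX@4: {C} ∪ {G} = {C,G} (union, +1)
HL@4: {A} ∪ {G} = {A,G} (union, +1)
EGHJLMX@4: {C,G} ∩ {A,G} = {G} (intersection, +0)
GX@5: {T} ∪ {A} = {A,T} (union, +1)
GJX@5: {A,T} ∩ {T} = {T} (intersection, +0)
GJMX@5: {T} ∩ {T} = {T} (intersection, +0)
EGJMX@5: {C} ∪ {T} = {C,T} (union, +1)
HL@5: {G} ∪ {T} = {G,T} (union, +1)
EGHJLMX@5: {C,T} ∩ {G,T} = {T} (intersection, +0)
GX@6: {C} ∪ {G} = {C,G} (union, +1)
GJX@6: {C,G} ∩ {C} = {C} (intersection, +0)
GJMX@6: {C} ∪ {A} = {A,C} (union, +1)
EGJMX@6: {C} ∩ {A,C} = {C} (intersection, +0)
HL@6: {A} ∪ {T} = {A,T} (union, +1)
EGHJLMX@6: {C} ∪ {A,T} = {A,C,T} (union, +1)
per-site changes: [4, 4, 2, 5, 3, 3, 4]; total = 25

T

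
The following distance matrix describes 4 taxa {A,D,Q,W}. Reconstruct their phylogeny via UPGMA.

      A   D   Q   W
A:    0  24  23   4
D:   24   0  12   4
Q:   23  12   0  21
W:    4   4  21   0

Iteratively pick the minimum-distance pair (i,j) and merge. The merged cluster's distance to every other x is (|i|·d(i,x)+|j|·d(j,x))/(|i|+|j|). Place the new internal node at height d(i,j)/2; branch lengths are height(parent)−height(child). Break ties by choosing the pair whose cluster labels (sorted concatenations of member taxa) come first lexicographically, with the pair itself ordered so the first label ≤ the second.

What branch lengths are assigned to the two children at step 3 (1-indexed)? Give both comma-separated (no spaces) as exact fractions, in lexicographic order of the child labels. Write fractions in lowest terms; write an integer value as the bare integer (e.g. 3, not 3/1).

7,3

1. join A+W (d=4) ⇒ AW; edges |A|=2, |W|=2
  updated: d(AW,D)=14, d(AW,Q)=22
2. join D+Q (d=12) ⇒ DQ; edges |D|=6, |Q|=6
  updated: d(AW,DQ)=18
3. join AW+DQ (d=18) ⇒ ADQW; edges |AW|=7, |DQ|=3
final tree: ((A:2,W:2):7,(D:6,Q:6):3)
total length: 26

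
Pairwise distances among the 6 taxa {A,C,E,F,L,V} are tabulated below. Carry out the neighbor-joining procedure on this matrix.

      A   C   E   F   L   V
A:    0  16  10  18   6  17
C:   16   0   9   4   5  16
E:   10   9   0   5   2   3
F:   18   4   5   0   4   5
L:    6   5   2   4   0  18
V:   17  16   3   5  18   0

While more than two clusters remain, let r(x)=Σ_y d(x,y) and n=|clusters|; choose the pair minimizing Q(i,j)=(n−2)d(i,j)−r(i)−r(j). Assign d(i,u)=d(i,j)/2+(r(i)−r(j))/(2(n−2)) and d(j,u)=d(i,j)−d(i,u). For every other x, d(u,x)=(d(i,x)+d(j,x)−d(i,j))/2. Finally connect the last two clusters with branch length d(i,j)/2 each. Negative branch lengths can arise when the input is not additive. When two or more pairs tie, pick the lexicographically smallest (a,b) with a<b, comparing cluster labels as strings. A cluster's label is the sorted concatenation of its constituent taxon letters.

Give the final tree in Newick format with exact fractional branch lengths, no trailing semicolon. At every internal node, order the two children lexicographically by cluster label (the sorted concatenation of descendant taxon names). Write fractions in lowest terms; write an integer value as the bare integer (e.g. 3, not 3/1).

1. join A+L (d=6, Q=-78) ⇒ AL; edges |A|=7, |L|=-1
  updated: d(AL,C)=15/2, d(AL,E)=3, d(AL,F)=8, d(AL,V)=29/2
2. join E+V (d=3, Q=-99/2) ⇒ EV; edges |E|=-19/12, |V|=55/12
  updated: d(AL,EV)=29/4, d(C,EV)=11, d(EV,F)=7/2
3. join AL+C (d=15/2, Q=-121/4) ⇒ ACL; edges |AL|=61/16, |C|=59/16
  updated: d(ACL,EV)=43/8, d(ACL,F)=9/4
4. join ACL+EV (d=43/8, Q=-89/8) ⇒ ACELV; edges |ACL|=33/16, |EV|=53/16
  updated: d(ACELV,F)=3/16
5. join ACELV+F (d=3/16) ⇒ ACEFLV; edges |ACELV|=3/32, |F|=3/32
final tree: ((((A:7,L:-1):61/16,C:59/16):33/16,(E:-19/12,V:55/12):53/16):3/32,F:3/32)
total length: 353/16

((((A:7,L:-1):61/16,C:59/16):33/16,(E:-19/12,V:55/12):53/16):3/32,F:3/32)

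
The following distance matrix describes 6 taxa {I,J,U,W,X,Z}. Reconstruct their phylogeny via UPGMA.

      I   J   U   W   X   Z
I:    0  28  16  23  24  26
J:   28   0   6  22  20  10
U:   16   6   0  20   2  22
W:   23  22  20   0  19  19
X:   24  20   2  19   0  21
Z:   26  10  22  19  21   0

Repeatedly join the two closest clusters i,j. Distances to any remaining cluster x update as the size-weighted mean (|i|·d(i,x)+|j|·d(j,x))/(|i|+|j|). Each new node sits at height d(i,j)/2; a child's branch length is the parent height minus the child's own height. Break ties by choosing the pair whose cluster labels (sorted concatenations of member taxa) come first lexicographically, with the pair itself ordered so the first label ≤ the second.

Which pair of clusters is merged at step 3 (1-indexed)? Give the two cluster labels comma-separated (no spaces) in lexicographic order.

1. join U+X (d=2) ⇒ UX; edges |U|=1, |X|=1
  updated: d(I,UX)=20, d(J,UX)=13, d(UX,W)=39/2, d(UX,Z)=43/2
2. join J+Z (d=10) ⇒ JZ; edges |J|=5, |Z|=5
  updated: d(I,JZ)=27, d(JZ,UX)=69/4, d(JZ,W)=41/2
3. join JZ+UX (d=69/4) ⇒ JUXZ; edges |JZ|=29/8, |UX|=61/8
  updated: d(I,JUXZ)=47/2, d(JUXZ,W)=20
4. join JUXZ+W (d=20) ⇒ JUWXZ; edges |JUXZ|=11/8, |W|=10
  updated: d(I,JUWXZ)=117/5
5. join I+JUWXZ (d=117/5) ⇒ IJUWXZ; edges |I|=117/10, |JUWXZ|=17/10
final tree: (I:117/10,(((J:5,Z:5):29/8,(U:1,X:1):61/8):11/8,W:10):17/10)
total length: 1921/40

JZ,UX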